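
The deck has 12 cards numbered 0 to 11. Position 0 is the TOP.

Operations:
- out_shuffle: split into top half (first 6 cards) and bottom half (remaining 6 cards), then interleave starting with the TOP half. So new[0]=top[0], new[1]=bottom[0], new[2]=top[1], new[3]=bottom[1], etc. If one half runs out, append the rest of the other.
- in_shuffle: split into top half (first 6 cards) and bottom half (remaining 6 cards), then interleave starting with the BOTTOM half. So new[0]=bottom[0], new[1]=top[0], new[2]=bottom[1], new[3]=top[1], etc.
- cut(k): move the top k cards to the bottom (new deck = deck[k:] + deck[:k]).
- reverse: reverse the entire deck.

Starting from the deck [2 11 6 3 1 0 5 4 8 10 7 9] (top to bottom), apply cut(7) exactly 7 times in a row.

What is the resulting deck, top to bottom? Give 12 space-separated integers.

After op 1 (cut(7)): [4 8 10 7 9 2 11 6 3 1 0 5]
After op 2 (cut(7)): [6 3 1 0 5 4 8 10 7 9 2 11]
After op 3 (cut(7)): [10 7 9 2 11 6 3 1 0 5 4 8]
After op 4 (cut(7)): [1 0 5 4 8 10 7 9 2 11 6 3]
After op 5 (cut(7)): [9 2 11 6 3 1 0 5 4 8 10 7]
After op 6 (cut(7)): [5 4 8 10 7 9 2 11 6 3 1 0]
After op 7 (cut(7)): [11 6 3 1 0 5 4 8 10 7 9 2]

Answer: 11 6 3 1 0 5 4 8 10 7 9 2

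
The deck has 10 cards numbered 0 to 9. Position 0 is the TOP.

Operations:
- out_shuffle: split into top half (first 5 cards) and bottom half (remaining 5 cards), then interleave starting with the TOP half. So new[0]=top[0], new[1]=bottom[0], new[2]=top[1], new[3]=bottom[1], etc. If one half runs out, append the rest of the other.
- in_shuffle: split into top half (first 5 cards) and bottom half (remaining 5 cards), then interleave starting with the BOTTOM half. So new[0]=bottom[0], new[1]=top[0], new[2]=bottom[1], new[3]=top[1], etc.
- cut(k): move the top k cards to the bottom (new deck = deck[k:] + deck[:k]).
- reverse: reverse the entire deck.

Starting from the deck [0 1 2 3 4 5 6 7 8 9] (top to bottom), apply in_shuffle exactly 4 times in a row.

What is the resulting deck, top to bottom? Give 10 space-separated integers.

Answer: 8 6 4 2 0 9 7 5 3 1

Derivation:
After op 1 (in_shuffle): [5 0 6 1 7 2 8 3 9 4]
After op 2 (in_shuffle): [2 5 8 0 3 6 9 1 4 7]
After op 3 (in_shuffle): [6 2 9 5 1 8 4 0 7 3]
After op 4 (in_shuffle): [8 6 4 2 0 9 7 5 3 1]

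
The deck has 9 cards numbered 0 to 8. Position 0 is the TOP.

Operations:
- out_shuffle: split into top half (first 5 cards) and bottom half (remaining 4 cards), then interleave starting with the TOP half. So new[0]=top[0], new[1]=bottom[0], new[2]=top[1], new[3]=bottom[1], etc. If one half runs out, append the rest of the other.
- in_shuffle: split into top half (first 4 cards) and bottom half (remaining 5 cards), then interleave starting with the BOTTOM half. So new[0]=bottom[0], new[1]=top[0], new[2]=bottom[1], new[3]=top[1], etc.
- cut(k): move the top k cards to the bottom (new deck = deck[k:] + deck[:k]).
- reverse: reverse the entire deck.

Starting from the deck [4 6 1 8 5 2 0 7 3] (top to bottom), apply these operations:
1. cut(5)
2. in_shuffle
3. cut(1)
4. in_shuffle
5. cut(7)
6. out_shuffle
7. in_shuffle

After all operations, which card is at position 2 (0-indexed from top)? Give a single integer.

Answer: 0

Derivation:
After op 1 (cut(5)): [2 0 7 3 4 6 1 8 5]
After op 2 (in_shuffle): [4 2 6 0 1 7 8 3 5]
After op 3 (cut(1)): [2 6 0 1 7 8 3 5 4]
After op 4 (in_shuffle): [7 2 8 6 3 0 5 1 4]
After op 5 (cut(7)): [1 4 7 2 8 6 3 0 5]
After op 6 (out_shuffle): [1 6 4 3 7 0 2 5 8]
After op 7 (in_shuffle): [7 1 0 6 2 4 5 3 8]
Position 2: card 0.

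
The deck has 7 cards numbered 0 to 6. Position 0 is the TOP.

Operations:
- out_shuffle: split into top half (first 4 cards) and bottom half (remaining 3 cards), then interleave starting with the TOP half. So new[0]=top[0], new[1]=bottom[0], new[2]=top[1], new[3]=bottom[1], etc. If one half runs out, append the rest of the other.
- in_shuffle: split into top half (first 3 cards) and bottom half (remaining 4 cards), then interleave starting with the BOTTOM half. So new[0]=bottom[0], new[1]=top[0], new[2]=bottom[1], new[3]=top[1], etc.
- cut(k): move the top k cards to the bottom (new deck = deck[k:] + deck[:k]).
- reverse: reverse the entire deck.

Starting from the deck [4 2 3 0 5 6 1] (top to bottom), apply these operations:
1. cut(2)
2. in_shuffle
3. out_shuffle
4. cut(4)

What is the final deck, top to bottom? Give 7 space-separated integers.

Answer: 1 2 0 6 4 3 5

Derivation:
After op 1 (cut(2)): [3 0 5 6 1 4 2]
After op 2 (in_shuffle): [6 3 1 0 4 5 2]
After op 3 (out_shuffle): [6 4 3 5 1 2 0]
After op 4 (cut(4)): [1 2 0 6 4 3 5]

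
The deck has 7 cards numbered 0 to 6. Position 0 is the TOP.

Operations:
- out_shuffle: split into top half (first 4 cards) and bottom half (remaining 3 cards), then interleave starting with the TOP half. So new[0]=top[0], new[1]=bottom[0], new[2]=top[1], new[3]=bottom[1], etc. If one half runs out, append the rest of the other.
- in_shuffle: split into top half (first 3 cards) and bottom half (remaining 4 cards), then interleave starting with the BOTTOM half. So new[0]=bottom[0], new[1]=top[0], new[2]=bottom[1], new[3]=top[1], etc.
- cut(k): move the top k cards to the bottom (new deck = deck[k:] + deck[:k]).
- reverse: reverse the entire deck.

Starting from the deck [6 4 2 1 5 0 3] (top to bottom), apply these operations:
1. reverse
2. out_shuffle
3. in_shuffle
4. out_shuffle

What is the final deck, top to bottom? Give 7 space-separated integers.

Answer: 4 6 3 0 5 1 2

Derivation:
After op 1 (reverse): [3 0 5 1 2 4 6]
After op 2 (out_shuffle): [3 2 0 4 5 6 1]
After op 3 (in_shuffle): [4 3 5 2 6 0 1]
After op 4 (out_shuffle): [4 6 3 0 5 1 2]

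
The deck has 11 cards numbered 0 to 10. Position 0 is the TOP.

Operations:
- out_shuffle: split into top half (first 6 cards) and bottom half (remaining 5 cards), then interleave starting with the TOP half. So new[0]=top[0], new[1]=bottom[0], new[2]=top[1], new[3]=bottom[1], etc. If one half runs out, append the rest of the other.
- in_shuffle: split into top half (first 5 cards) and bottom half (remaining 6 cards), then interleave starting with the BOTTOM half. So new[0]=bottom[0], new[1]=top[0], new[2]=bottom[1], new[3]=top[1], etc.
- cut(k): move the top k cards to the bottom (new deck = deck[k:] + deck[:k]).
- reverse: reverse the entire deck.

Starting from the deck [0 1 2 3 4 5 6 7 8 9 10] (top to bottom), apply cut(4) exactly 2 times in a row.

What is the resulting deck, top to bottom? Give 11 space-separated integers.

After op 1 (cut(4)): [4 5 6 7 8 9 10 0 1 2 3]
After op 2 (cut(4)): [8 9 10 0 1 2 3 4 5 6 7]

Answer: 8 9 10 0 1 2 3 4 5 6 7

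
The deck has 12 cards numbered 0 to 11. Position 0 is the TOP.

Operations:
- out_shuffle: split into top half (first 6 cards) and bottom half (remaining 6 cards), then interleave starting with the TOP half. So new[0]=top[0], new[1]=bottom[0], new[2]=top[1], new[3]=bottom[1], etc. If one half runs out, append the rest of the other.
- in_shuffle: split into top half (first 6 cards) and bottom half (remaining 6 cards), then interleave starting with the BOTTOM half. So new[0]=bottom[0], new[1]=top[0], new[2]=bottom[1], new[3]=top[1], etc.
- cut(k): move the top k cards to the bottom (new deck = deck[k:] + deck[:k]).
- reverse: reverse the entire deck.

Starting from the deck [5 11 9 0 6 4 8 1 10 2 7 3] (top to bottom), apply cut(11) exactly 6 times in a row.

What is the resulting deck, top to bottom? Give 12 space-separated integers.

After op 1 (cut(11)): [3 5 11 9 0 6 4 8 1 10 2 7]
After op 2 (cut(11)): [7 3 5 11 9 0 6 4 8 1 10 2]
After op 3 (cut(11)): [2 7 3 5 11 9 0 6 4 8 1 10]
After op 4 (cut(11)): [10 2 7 3 5 11 9 0 6 4 8 1]
After op 5 (cut(11)): [1 10 2 7 3 5 11 9 0 6 4 8]
After op 6 (cut(11)): [8 1 10 2 7 3 5 11 9 0 6 4]

Answer: 8 1 10 2 7 3 5 11 9 0 6 4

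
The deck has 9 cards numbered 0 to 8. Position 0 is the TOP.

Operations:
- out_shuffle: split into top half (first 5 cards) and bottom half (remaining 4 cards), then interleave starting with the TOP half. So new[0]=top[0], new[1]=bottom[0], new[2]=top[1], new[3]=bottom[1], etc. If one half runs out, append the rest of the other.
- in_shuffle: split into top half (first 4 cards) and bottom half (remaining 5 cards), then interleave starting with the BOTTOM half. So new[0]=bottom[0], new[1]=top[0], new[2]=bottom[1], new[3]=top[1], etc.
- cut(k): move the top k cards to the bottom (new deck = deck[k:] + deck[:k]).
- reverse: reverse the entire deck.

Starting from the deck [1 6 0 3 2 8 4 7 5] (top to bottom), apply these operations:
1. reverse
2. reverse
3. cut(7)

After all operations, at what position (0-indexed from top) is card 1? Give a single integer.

Answer: 2

Derivation:
After op 1 (reverse): [5 7 4 8 2 3 0 6 1]
After op 2 (reverse): [1 6 0 3 2 8 4 7 5]
After op 3 (cut(7)): [7 5 1 6 0 3 2 8 4]
Card 1 is at position 2.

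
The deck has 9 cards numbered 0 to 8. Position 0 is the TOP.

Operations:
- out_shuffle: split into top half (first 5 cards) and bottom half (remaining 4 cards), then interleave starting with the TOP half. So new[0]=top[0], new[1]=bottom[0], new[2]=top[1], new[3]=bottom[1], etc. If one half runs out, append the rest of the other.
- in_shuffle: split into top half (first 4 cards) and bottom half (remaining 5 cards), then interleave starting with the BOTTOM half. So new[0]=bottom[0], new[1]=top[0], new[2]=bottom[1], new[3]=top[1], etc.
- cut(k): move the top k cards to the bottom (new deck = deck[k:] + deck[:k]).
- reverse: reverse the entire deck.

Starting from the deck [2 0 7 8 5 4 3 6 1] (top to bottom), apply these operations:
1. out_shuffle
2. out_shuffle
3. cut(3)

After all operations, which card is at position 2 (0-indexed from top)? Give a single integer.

Answer: 1

Derivation:
After op 1 (out_shuffle): [2 4 0 3 7 6 8 1 5]
After op 2 (out_shuffle): [2 6 4 8 0 1 3 5 7]
After op 3 (cut(3)): [8 0 1 3 5 7 2 6 4]
Position 2: card 1.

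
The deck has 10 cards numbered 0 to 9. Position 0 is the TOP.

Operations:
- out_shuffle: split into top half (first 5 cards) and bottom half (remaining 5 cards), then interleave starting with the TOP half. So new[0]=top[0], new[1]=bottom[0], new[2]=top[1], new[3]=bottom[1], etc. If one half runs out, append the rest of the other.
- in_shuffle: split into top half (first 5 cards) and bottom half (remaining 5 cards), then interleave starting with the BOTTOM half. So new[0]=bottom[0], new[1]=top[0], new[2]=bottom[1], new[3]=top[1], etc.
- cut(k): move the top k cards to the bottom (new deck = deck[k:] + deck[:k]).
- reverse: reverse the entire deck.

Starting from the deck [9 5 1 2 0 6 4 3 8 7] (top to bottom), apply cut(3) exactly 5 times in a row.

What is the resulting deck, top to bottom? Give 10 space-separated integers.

Answer: 6 4 3 8 7 9 5 1 2 0

Derivation:
After op 1 (cut(3)): [2 0 6 4 3 8 7 9 5 1]
After op 2 (cut(3)): [4 3 8 7 9 5 1 2 0 6]
After op 3 (cut(3)): [7 9 5 1 2 0 6 4 3 8]
After op 4 (cut(3)): [1 2 0 6 4 3 8 7 9 5]
After op 5 (cut(3)): [6 4 3 8 7 9 5 1 2 0]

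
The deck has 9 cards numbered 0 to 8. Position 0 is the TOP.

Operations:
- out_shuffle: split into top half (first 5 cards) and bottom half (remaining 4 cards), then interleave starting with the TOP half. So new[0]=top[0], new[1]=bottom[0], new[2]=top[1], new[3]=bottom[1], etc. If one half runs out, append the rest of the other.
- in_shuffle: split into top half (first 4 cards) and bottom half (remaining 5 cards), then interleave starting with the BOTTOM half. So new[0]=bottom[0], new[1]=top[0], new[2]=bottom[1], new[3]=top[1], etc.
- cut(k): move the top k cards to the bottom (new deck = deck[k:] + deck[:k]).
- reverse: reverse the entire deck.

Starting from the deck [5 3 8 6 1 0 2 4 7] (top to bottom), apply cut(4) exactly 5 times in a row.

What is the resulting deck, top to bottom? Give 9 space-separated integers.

After op 1 (cut(4)): [1 0 2 4 7 5 3 8 6]
After op 2 (cut(4)): [7 5 3 8 6 1 0 2 4]
After op 3 (cut(4)): [6 1 0 2 4 7 5 3 8]
After op 4 (cut(4)): [4 7 5 3 8 6 1 0 2]
After op 5 (cut(4)): [8 6 1 0 2 4 7 5 3]

Answer: 8 6 1 0 2 4 7 5 3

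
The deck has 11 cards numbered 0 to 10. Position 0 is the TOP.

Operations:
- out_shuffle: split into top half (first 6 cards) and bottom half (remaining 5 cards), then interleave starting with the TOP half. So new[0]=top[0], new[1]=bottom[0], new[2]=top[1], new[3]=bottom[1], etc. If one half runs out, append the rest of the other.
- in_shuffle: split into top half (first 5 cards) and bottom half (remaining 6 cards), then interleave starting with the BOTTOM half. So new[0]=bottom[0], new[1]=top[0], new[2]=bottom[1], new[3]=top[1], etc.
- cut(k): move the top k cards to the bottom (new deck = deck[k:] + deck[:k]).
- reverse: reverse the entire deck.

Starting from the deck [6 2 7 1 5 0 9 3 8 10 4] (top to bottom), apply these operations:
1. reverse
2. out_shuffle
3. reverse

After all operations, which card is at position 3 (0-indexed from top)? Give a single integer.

Answer: 2

Derivation:
After op 1 (reverse): [4 10 8 3 9 0 5 1 7 2 6]
After op 2 (out_shuffle): [4 5 10 1 8 7 3 2 9 6 0]
After op 3 (reverse): [0 6 9 2 3 7 8 1 10 5 4]
Position 3: card 2.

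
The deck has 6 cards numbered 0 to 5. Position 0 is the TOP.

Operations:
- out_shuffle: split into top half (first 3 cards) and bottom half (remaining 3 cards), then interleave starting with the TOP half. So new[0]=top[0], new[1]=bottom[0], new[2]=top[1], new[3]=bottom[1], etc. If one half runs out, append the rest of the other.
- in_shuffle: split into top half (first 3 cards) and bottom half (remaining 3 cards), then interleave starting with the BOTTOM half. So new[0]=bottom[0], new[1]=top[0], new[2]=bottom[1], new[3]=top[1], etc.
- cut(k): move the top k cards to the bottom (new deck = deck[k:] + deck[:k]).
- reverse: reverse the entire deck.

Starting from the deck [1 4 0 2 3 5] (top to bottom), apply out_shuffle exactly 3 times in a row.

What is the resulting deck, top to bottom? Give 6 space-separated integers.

Answer: 1 0 3 4 2 5

Derivation:
After op 1 (out_shuffle): [1 2 4 3 0 5]
After op 2 (out_shuffle): [1 3 2 0 4 5]
After op 3 (out_shuffle): [1 0 3 4 2 5]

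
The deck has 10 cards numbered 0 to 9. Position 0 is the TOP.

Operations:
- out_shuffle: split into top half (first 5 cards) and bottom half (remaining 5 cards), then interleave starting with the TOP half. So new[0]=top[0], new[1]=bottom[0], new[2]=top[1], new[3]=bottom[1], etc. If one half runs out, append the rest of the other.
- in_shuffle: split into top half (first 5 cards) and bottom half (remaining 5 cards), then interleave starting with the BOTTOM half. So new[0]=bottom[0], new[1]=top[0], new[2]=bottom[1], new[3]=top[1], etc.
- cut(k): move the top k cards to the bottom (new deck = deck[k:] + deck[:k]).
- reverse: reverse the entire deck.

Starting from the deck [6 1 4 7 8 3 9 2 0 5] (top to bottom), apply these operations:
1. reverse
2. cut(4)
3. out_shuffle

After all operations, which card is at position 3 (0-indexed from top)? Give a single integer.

After op 1 (reverse): [5 0 2 9 3 8 7 4 1 6]
After op 2 (cut(4)): [3 8 7 4 1 6 5 0 2 9]
After op 3 (out_shuffle): [3 6 8 5 7 0 4 2 1 9]
Position 3: card 5.

Answer: 5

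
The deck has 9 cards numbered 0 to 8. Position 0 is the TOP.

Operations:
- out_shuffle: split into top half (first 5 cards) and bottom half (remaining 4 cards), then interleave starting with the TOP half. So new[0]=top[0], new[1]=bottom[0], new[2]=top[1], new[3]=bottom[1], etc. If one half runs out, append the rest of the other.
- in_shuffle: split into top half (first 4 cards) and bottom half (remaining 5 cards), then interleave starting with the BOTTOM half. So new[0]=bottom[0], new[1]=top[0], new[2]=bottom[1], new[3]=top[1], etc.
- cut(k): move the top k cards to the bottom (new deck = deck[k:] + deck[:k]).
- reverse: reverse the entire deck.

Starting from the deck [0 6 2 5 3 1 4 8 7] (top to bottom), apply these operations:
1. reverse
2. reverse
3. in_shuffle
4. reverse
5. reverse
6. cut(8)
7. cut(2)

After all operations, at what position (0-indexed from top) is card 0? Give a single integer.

After op 1 (reverse): [7 8 4 1 3 5 2 6 0]
After op 2 (reverse): [0 6 2 5 3 1 4 8 7]
After op 3 (in_shuffle): [3 0 1 6 4 2 8 5 7]
After op 4 (reverse): [7 5 8 2 4 6 1 0 3]
After op 5 (reverse): [3 0 1 6 4 2 8 5 7]
After op 6 (cut(8)): [7 3 0 1 6 4 2 8 5]
After op 7 (cut(2)): [0 1 6 4 2 8 5 7 3]
Card 0 is at position 0.

Answer: 0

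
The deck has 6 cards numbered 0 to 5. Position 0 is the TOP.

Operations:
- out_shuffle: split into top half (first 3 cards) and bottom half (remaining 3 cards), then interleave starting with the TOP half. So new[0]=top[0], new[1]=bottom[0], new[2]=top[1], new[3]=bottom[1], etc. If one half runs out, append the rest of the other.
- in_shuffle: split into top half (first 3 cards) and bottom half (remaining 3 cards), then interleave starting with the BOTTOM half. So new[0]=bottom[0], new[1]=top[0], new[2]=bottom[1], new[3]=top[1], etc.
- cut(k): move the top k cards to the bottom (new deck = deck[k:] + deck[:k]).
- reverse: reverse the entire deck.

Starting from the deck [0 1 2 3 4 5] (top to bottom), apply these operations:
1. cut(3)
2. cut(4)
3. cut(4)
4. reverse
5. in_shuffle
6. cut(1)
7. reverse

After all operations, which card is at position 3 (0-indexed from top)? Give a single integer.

After op 1 (cut(3)): [3 4 5 0 1 2]
After op 2 (cut(4)): [1 2 3 4 5 0]
After op 3 (cut(4)): [5 0 1 2 3 4]
After op 4 (reverse): [4 3 2 1 0 5]
After op 5 (in_shuffle): [1 4 0 3 5 2]
After op 6 (cut(1)): [4 0 3 5 2 1]
After op 7 (reverse): [1 2 5 3 0 4]
Position 3: card 3.

Answer: 3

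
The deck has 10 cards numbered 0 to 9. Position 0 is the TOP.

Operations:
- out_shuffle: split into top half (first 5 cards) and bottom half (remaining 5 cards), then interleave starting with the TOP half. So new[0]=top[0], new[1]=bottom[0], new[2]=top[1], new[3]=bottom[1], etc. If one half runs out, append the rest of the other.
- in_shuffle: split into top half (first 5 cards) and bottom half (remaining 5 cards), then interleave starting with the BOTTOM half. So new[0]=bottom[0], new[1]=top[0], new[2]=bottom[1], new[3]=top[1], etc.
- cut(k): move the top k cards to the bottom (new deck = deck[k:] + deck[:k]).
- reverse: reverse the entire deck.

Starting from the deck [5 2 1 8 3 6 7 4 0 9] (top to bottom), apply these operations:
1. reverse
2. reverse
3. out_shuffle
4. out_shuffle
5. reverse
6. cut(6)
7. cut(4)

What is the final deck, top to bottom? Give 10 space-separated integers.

Answer: 9 1 3 7 0 2 8 6 4 5

Derivation:
After op 1 (reverse): [9 0 4 7 6 3 8 1 2 5]
After op 2 (reverse): [5 2 1 8 3 6 7 4 0 9]
After op 3 (out_shuffle): [5 6 2 7 1 4 8 0 3 9]
After op 4 (out_shuffle): [5 4 6 8 2 0 7 3 1 9]
After op 5 (reverse): [9 1 3 7 0 2 8 6 4 5]
After op 6 (cut(6)): [8 6 4 5 9 1 3 7 0 2]
After op 7 (cut(4)): [9 1 3 7 0 2 8 6 4 5]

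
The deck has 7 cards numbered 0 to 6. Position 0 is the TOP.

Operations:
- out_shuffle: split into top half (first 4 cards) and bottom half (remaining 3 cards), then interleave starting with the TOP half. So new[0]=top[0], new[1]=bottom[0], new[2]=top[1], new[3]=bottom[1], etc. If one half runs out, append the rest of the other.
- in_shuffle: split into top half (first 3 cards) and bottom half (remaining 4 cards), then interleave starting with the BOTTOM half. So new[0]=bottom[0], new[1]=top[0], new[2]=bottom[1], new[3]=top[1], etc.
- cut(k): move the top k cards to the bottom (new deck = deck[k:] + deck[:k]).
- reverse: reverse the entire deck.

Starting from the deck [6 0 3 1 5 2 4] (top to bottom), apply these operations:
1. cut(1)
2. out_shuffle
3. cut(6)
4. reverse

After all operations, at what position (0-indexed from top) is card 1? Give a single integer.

After op 1 (cut(1)): [0 3 1 5 2 4 6]
After op 2 (out_shuffle): [0 2 3 4 1 6 5]
After op 3 (cut(6)): [5 0 2 3 4 1 6]
After op 4 (reverse): [6 1 4 3 2 0 5]
Card 1 is at position 1.

Answer: 1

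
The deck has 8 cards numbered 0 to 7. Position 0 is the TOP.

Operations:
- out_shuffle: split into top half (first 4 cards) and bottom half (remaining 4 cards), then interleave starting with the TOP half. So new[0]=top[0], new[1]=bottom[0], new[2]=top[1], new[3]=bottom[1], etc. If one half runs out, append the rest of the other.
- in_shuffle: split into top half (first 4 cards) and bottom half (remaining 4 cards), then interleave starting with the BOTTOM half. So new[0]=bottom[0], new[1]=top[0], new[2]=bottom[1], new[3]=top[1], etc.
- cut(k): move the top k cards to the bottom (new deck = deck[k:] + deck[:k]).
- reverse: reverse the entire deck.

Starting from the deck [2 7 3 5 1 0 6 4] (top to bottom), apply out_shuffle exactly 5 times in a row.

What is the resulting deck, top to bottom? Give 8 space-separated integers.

After op 1 (out_shuffle): [2 1 7 0 3 6 5 4]
After op 2 (out_shuffle): [2 3 1 6 7 5 0 4]
After op 3 (out_shuffle): [2 7 3 5 1 0 6 4]
After op 4 (out_shuffle): [2 1 7 0 3 6 5 4]
After op 5 (out_shuffle): [2 3 1 6 7 5 0 4]

Answer: 2 3 1 6 7 5 0 4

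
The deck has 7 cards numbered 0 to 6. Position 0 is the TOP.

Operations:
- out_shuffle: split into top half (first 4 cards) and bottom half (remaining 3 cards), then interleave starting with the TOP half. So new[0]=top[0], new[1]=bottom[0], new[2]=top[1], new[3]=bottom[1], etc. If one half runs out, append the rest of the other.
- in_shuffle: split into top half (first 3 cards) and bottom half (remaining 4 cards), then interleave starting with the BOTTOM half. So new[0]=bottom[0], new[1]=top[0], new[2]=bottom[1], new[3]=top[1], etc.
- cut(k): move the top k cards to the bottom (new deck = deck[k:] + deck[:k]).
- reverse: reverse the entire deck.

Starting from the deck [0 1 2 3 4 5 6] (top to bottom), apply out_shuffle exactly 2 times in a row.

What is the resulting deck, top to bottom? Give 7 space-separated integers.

Answer: 0 2 4 6 1 3 5

Derivation:
After op 1 (out_shuffle): [0 4 1 5 2 6 3]
After op 2 (out_shuffle): [0 2 4 6 1 3 5]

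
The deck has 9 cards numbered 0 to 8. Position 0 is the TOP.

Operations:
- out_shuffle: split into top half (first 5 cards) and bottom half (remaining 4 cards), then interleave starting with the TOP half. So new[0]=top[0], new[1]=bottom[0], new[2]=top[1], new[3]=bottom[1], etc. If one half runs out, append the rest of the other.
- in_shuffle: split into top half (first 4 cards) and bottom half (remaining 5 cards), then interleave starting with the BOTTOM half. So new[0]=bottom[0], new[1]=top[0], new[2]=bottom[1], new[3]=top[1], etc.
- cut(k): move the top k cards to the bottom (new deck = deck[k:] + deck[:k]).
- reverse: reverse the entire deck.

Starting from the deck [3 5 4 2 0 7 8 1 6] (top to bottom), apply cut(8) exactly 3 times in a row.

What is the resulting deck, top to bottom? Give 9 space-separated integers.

Answer: 8 1 6 3 5 4 2 0 7

Derivation:
After op 1 (cut(8)): [6 3 5 4 2 0 7 8 1]
After op 2 (cut(8)): [1 6 3 5 4 2 0 7 8]
After op 3 (cut(8)): [8 1 6 3 5 4 2 0 7]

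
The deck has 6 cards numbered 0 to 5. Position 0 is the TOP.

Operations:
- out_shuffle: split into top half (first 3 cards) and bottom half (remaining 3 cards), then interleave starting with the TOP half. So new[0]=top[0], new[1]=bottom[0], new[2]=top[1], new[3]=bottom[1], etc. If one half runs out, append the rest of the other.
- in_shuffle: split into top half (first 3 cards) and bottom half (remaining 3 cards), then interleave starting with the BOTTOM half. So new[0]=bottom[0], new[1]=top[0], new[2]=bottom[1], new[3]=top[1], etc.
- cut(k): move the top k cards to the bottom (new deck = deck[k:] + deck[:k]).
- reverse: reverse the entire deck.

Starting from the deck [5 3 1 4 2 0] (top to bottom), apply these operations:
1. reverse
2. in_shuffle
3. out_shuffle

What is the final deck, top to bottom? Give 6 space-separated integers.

After op 1 (reverse): [0 2 4 1 3 5]
After op 2 (in_shuffle): [1 0 3 2 5 4]
After op 3 (out_shuffle): [1 2 0 5 3 4]

Answer: 1 2 0 5 3 4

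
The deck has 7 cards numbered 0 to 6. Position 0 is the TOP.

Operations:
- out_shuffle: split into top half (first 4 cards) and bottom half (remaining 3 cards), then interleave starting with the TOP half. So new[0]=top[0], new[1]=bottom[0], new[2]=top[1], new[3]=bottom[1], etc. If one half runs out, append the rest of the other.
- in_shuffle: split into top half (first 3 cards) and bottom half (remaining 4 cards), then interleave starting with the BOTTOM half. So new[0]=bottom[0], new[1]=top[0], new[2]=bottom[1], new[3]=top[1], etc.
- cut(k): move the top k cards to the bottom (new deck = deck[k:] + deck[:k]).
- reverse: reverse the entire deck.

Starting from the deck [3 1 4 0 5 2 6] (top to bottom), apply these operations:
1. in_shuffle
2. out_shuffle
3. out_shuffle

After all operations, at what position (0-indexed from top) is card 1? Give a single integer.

After op 1 (in_shuffle): [0 3 5 1 2 4 6]
After op 2 (out_shuffle): [0 2 3 4 5 6 1]
After op 3 (out_shuffle): [0 5 2 6 3 1 4]
Card 1 is at position 5.

Answer: 5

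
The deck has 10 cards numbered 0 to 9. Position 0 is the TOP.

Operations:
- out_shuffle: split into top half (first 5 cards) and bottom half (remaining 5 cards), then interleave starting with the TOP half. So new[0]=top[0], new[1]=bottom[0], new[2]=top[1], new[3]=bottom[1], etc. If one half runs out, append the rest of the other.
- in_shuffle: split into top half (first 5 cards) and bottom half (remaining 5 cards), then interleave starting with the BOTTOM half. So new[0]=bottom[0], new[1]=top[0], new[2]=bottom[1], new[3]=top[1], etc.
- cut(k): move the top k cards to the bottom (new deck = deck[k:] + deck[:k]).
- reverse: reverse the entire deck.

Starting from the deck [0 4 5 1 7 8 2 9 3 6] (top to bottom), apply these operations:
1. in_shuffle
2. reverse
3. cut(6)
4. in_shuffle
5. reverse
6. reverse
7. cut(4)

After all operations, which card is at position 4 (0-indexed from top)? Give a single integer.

Answer: 9

Derivation:
After op 1 (in_shuffle): [8 0 2 4 9 5 3 1 6 7]
After op 2 (reverse): [7 6 1 3 5 9 4 2 0 8]
After op 3 (cut(6)): [4 2 0 8 7 6 1 3 5 9]
After op 4 (in_shuffle): [6 4 1 2 3 0 5 8 9 7]
After op 5 (reverse): [7 9 8 5 0 3 2 1 4 6]
After op 6 (reverse): [6 4 1 2 3 0 5 8 9 7]
After op 7 (cut(4)): [3 0 5 8 9 7 6 4 1 2]
Position 4: card 9.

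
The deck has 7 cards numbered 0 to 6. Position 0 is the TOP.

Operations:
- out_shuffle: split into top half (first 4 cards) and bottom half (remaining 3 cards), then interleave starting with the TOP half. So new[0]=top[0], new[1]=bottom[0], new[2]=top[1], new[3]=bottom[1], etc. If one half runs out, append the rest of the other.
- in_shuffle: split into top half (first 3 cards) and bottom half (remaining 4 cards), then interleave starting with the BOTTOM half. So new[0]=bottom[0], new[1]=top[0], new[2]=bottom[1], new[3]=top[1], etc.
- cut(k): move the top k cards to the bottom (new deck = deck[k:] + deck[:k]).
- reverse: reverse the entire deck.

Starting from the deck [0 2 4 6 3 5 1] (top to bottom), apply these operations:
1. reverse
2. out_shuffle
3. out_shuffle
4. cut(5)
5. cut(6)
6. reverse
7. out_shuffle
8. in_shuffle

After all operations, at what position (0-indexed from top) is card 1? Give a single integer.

Answer: 6

Derivation:
After op 1 (reverse): [1 5 3 6 4 2 0]
After op 2 (out_shuffle): [1 4 5 2 3 0 6]
After op 3 (out_shuffle): [1 3 4 0 5 6 2]
After op 4 (cut(5)): [6 2 1 3 4 0 5]
After op 5 (cut(6)): [5 6 2 1 3 4 0]
After op 6 (reverse): [0 4 3 1 2 6 5]
After op 7 (out_shuffle): [0 2 4 6 3 5 1]
After op 8 (in_shuffle): [6 0 3 2 5 4 1]
Card 1 is at position 6.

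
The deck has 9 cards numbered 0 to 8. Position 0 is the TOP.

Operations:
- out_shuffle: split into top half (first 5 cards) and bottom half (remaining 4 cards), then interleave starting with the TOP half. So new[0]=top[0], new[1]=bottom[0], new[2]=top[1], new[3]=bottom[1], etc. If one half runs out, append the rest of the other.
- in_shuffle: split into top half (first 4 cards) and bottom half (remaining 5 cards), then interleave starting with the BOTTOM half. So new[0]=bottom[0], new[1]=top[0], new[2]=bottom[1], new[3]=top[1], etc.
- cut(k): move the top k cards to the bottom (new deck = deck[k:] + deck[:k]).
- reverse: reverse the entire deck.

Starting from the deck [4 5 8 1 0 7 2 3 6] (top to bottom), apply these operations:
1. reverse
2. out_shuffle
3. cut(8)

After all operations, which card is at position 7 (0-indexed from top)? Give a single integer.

Answer: 7

Derivation:
After op 1 (reverse): [6 3 2 7 0 1 8 5 4]
After op 2 (out_shuffle): [6 1 3 8 2 5 7 4 0]
After op 3 (cut(8)): [0 6 1 3 8 2 5 7 4]
Position 7: card 7.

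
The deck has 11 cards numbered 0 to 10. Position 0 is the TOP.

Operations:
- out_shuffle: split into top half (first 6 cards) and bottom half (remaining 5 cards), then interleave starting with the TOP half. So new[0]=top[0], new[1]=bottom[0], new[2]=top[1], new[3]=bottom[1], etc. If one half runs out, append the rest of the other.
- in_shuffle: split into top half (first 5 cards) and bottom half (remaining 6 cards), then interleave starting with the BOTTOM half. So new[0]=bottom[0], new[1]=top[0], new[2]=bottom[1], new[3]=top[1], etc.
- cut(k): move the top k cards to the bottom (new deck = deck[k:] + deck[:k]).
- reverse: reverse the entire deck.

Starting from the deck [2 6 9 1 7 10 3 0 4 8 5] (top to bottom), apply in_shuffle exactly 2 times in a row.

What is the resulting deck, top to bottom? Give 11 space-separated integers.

After op 1 (in_shuffle): [10 2 3 6 0 9 4 1 8 7 5]
After op 2 (in_shuffle): [9 10 4 2 1 3 8 6 7 0 5]

Answer: 9 10 4 2 1 3 8 6 7 0 5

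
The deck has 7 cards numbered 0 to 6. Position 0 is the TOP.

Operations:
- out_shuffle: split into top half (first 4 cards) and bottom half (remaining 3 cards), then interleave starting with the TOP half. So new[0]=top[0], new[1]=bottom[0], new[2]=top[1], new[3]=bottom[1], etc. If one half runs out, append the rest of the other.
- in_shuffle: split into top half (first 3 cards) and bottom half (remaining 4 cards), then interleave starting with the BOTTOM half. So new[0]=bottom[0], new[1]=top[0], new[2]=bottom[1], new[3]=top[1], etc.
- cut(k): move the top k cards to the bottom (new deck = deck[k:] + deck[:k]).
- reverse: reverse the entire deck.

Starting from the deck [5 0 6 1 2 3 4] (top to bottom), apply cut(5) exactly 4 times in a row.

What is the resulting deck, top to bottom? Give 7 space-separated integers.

After op 1 (cut(5)): [3 4 5 0 6 1 2]
After op 2 (cut(5)): [1 2 3 4 5 0 6]
After op 3 (cut(5)): [0 6 1 2 3 4 5]
After op 4 (cut(5)): [4 5 0 6 1 2 3]

Answer: 4 5 0 6 1 2 3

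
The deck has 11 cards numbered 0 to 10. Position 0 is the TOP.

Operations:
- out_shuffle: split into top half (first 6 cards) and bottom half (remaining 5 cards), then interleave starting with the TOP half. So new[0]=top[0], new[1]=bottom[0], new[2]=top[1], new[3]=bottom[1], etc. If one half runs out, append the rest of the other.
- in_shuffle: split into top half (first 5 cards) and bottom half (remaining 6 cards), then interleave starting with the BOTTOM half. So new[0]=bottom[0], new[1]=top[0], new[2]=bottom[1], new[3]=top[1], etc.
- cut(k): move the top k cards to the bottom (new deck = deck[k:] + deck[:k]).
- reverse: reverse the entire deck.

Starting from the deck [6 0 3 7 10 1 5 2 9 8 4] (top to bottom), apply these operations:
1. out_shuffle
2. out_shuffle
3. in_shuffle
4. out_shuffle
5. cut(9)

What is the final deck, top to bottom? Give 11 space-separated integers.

After op 1 (out_shuffle): [6 5 0 2 3 9 7 8 10 4 1]
After op 2 (out_shuffle): [6 7 5 8 0 10 2 4 3 1 9]
After op 3 (in_shuffle): [10 6 2 7 4 5 3 8 1 0 9]
After op 4 (out_shuffle): [10 3 6 8 2 1 7 0 4 9 5]
After op 5 (cut(9)): [9 5 10 3 6 8 2 1 7 0 4]

Answer: 9 5 10 3 6 8 2 1 7 0 4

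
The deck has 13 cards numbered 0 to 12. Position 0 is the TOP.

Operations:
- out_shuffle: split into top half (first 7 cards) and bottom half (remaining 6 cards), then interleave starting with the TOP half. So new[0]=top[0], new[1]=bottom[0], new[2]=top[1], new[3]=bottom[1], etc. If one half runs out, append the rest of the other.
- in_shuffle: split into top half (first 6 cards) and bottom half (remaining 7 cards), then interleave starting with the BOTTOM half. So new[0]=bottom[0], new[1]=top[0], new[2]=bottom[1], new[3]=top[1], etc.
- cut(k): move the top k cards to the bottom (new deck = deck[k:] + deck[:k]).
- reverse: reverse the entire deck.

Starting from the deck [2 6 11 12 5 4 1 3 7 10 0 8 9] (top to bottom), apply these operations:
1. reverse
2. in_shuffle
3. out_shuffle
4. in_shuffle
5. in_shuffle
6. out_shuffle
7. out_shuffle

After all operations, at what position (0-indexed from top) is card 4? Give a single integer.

Answer: 11

Derivation:
After op 1 (reverse): [9 8 0 10 7 3 1 4 5 12 11 6 2]
After op 2 (in_shuffle): [1 9 4 8 5 0 12 10 11 7 6 3 2]
After op 3 (out_shuffle): [1 10 9 11 4 7 8 6 5 3 0 2 12]
After op 4 (in_shuffle): [8 1 6 10 5 9 3 11 0 4 2 7 12]
After op 5 (in_shuffle): [3 8 11 1 0 6 4 10 2 5 7 9 12]
After op 6 (out_shuffle): [3 10 8 2 11 5 1 7 0 9 6 12 4]
After op 7 (out_shuffle): [3 7 10 0 8 9 2 6 11 12 5 4 1]
Card 4 is at position 11.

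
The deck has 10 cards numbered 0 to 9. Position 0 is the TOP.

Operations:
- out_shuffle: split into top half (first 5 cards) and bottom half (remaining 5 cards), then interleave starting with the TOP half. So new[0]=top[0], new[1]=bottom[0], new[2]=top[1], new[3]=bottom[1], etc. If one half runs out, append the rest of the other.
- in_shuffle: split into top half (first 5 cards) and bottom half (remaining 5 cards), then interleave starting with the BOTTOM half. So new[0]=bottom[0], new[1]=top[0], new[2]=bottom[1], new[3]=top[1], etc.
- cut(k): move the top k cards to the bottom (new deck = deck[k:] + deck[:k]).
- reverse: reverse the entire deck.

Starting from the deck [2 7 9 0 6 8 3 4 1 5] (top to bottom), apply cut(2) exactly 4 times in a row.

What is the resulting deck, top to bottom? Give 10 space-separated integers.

Answer: 1 5 2 7 9 0 6 8 3 4

Derivation:
After op 1 (cut(2)): [9 0 6 8 3 4 1 5 2 7]
After op 2 (cut(2)): [6 8 3 4 1 5 2 7 9 0]
After op 3 (cut(2)): [3 4 1 5 2 7 9 0 6 8]
After op 4 (cut(2)): [1 5 2 7 9 0 6 8 3 4]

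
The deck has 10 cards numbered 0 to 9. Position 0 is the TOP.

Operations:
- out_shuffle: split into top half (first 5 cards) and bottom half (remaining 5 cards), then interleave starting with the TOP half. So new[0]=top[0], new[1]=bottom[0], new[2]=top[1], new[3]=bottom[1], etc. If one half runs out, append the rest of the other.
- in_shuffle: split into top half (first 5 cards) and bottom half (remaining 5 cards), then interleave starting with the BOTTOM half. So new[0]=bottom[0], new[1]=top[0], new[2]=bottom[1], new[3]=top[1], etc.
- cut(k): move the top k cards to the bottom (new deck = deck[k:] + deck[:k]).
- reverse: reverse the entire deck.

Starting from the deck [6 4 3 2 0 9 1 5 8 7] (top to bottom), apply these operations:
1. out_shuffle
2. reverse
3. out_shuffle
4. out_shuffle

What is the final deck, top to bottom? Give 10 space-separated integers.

After op 1 (out_shuffle): [6 9 4 1 3 5 2 8 0 7]
After op 2 (reverse): [7 0 8 2 5 3 1 4 9 6]
After op 3 (out_shuffle): [7 3 0 1 8 4 2 9 5 6]
After op 4 (out_shuffle): [7 4 3 2 0 9 1 5 8 6]

Answer: 7 4 3 2 0 9 1 5 8 6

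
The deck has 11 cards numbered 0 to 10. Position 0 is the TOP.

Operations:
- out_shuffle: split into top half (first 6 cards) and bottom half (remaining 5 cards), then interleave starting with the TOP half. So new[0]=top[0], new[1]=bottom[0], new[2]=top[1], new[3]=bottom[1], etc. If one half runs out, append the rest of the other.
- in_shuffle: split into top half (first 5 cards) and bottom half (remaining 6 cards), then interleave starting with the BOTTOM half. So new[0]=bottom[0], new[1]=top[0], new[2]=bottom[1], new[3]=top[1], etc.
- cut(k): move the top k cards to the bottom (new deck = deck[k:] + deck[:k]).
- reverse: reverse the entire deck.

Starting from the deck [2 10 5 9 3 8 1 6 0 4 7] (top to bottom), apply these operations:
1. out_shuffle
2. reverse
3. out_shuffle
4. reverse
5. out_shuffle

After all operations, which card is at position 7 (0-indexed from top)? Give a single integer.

After op 1 (out_shuffle): [2 1 10 6 5 0 9 4 3 7 8]
After op 2 (reverse): [8 7 3 4 9 0 5 6 10 1 2]
After op 3 (out_shuffle): [8 5 7 6 3 10 4 1 9 2 0]
After op 4 (reverse): [0 2 9 1 4 10 3 6 7 5 8]
After op 5 (out_shuffle): [0 3 2 6 9 7 1 5 4 8 10]
Position 7: card 5.

Answer: 5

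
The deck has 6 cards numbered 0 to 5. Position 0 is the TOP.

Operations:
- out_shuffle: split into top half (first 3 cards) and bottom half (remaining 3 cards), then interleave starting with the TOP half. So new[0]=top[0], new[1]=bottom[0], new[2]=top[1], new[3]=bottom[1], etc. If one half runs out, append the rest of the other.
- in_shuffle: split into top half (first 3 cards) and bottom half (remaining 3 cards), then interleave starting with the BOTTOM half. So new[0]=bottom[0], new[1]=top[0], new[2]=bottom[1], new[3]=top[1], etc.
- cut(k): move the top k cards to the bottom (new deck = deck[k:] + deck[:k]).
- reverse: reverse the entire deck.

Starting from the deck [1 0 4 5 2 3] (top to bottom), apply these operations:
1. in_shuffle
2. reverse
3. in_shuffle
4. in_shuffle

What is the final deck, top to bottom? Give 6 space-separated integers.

After op 1 (in_shuffle): [5 1 2 0 3 4]
After op 2 (reverse): [4 3 0 2 1 5]
After op 3 (in_shuffle): [2 4 1 3 5 0]
After op 4 (in_shuffle): [3 2 5 4 0 1]

Answer: 3 2 5 4 0 1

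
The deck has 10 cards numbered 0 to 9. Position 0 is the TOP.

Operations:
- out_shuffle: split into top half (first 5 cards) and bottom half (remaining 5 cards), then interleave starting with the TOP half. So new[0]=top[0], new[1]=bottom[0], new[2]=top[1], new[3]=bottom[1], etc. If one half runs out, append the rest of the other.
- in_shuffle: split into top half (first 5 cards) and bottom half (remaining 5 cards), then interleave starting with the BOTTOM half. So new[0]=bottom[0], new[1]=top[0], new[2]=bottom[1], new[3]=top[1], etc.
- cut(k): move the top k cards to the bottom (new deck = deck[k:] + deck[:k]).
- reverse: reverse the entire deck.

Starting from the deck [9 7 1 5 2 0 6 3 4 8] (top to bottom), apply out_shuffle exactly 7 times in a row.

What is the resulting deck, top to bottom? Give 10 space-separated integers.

After op 1 (out_shuffle): [9 0 7 6 1 3 5 4 2 8]
After op 2 (out_shuffle): [9 3 0 5 7 4 6 2 1 8]
After op 3 (out_shuffle): [9 4 3 6 0 2 5 1 7 8]
After op 4 (out_shuffle): [9 2 4 5 3 1 6 7 0 8]
After op 5 (out_shuffle): [9 1 2 6 4 7 5 0 3 8]
After op 6 (out_shuffle): [9 7 1 5 2 0 6 3 4 8]
After op 7 (out_shuffle): [9 0 7 6 1 3 5 4 2 8]

Answer: 9 0 7 6 1 3 5 4 2 8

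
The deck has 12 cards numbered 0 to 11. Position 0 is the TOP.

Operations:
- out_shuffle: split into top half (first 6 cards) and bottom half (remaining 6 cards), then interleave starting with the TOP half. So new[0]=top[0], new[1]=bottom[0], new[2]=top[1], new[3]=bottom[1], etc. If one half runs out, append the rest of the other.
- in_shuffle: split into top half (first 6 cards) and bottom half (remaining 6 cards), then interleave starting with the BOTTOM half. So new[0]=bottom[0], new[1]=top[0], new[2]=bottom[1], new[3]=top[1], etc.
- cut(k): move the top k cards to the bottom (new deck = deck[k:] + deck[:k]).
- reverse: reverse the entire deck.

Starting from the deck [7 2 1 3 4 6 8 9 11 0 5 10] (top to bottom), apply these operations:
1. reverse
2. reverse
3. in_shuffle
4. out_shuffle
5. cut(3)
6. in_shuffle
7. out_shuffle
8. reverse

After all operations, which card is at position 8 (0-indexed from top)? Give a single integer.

After op 1 (reverse): [10 5 0 11 9 8 6 4 3 1 2 7]
After op 2 (reverse): [7 2 1 3 4 6 8 9 11 0 5 10]
After op 3 (in_shuffle): [8 7 9 2 11 1 0 3 5 4 10 6]
After op 4 (out_shuffle): [8 0 7 3 9 5 2 4 11 10 1 6]
After op 5 (cut(3)): [3 9 5 2 4 11 10 1 6 8 0 7]
After op 6 (in_shuffle): [10 3 1 9 6 5 8 2 0 4 7 11]
After op 7 (out_shuffle): [10 8 3 2 1 0 9 4 6 7 5 11]
After op 8 (reverse): [11 5 7 6 4 9 0 1 2 3 8 10]
Position 8: card 2.

Answer: 2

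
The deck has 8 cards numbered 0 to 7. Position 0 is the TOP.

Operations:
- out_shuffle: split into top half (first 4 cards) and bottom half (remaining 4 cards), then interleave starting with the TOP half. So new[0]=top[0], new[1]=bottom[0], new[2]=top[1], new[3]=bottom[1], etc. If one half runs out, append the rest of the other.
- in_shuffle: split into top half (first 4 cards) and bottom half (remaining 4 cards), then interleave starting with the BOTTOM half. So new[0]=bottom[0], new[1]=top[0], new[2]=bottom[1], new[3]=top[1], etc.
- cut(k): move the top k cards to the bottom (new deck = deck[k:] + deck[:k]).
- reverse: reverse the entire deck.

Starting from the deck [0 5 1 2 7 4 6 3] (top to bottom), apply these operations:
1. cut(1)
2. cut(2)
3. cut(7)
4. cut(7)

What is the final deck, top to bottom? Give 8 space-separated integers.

Answer: 5 1 2 7 4 6 3 0

Derivation:
After op 1 (cut(1)): [5 1 2 7 4 6 3 0]
After op 2 (cut(2)): [2 7 4 6 3 0 5 1]
After op 3 (cut(7)): [1 2 7 4 6 3 0 5]
After op 4 (cut(7)): [5 1 2 7 4 6 3 0]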